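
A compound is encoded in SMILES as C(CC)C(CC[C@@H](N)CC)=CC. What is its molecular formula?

Heavy atoms from the SMILES: 11 C, 1 N.
Implicit hydrogens by atom environment:
  5 × C: 2 H each → 10
  3 × C: 3 H each → 9
  2 × C: 1 H each → 2
  1 × C: no H
  1 × N: 2 H
  Total hydrogens = 23.
Molecular formula: C11H23N

C11H23N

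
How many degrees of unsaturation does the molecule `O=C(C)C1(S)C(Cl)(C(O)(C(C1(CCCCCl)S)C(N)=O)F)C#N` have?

Molecular formula from the SMILES: C13H17Cl2FN2O3S2.
DoU = (2C + 2 + N − H − X)/2 = (2·13 + 2 + 2 − 17 − 3)/2 = 10/2 = 5.
(Structurally: 1 ring(s) + 4 π bond(s) = 5.)

5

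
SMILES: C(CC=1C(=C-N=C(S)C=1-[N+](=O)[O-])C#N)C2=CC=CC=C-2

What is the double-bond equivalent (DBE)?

11

Molecular formula from the SMILES: C14H11N3O2S.
DoU = (2C + 2 + N − H − X)/2 = (2·14 + 2 + 3 − 11 − 0)/2 = 22/2 = 11.
(Structurally: 2 ring(s) + 9 π bond(s) = 11.)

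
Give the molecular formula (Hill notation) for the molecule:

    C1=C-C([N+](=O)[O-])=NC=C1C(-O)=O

C6H4N2O4

Heavy atoms from the SMILES: 6 C, 2 N, 4 O.
Implicit hydrogens by atom environment:
  3 × C (aromatic): 1 H each → 3
  2 × C (aromatic): no H
  2 × O: no H
  1 × C: no H
  1 × N (aromatic): no H
  1 × N (charge +1): no H
  1 × O: 1 H
  1 × O (charge -1): no H
  Total hydrogens = 4.
Molecular formula: C6H4N2O4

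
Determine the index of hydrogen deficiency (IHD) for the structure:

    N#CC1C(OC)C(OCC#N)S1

Molecular formula from the SMILES: C7H8N2O2S.
DoU = (2C + 2 + N − H − X)/2 = (2·7 + 2 + 2 − 8 − 0)/2 = 10/2 = 5.
(Structurally: 1 ring(s) + 4 π bond(s) = 5.)

5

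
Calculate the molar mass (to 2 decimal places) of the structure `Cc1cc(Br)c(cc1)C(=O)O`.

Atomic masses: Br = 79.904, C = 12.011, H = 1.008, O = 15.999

215.05

Molecular formula: C8H7BrO2.
M = 1×79.904 + 8×12.011 + 7×1.008 + 2×15.999 = 215.05 g/mol.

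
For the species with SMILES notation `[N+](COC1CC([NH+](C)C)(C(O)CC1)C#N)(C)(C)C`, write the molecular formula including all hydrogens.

[C13H27N3O2]2+

Heavy atoms from the SMILES: 13 C, 3 N, 2 O.
Implicit hydrogens by atom environment:
  5 × C: 3 H each → 15
  4 × C: 2 H each → 8
  2 × C: 1 H each → 2
  2 × C: no H
  1 × N (charge +1): 1 H
  1 × N: no H
  1 × N (charge +1): no H
  1 × O: 1 H
  1 × O: no H
  Total hydrogens = 27.
Net charge +2.
Molecular formula: [C13H27N3O2]2+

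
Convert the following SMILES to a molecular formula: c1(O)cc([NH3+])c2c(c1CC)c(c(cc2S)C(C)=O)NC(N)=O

Heavy atoms from the SMILES: 15 C, 3 N, 3 O, 1 S.
Implicit hydrogens by atom environment:
  8 × C (aromatic): no H
  2 × C: 3 H each → 6
  2 × C (aromatic): 1 H each → 2
  2 × C: no H
  2 × O: no H
  1 × C: 2 H
  1 × N (charge +1): 3 H
  1 × N: 2 H
  1 × N: 1 H
  1 × O: 1 H
  1 × S: 1 H
  Total hydrogens = 18.
Net charge +1.
Molecular formula: C15H18N3O3S+

C15H18N3O3S+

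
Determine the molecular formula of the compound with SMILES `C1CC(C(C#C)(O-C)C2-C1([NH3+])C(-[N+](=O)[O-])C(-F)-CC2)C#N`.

C14H19FN3O3+

Heavy atoms from the SMILES: 14 C, 1 F, 3 N, 3 O.
Implicit hydrogens by atom environment:
  5 × C: 1 H each → 5
  4 × C: 2 H each → 8
  4 × C: no H
  2 × O: no H
  1 × C: 3 H
  1 × F: no H
  1 × N (charge +1): 3 H
  1 × N (charge +1): no H
  1 × N: no H
  1 × O (charge -1): no H
  Total hydrogens = 19.
Net charge +1.
Molecular formula: C14H19FN3O3+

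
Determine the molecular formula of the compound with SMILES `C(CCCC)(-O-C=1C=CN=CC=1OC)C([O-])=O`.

Heavy atoms from the SMILES: 12 C, 1 N, 4 O.
Implicit hydrogens by atom environment:
  3 × C: 2 H each → 6
  3 × C (aromatic): 1 H each → 3
  3 × O: no H
  2 × C: 3 H each → 6
  2 × C (aromatic): no H
  1 × C: 1 H
  1 × C: no H
  1 × N (aromatic): no H
  1 × O (charge -1): no H
  Total hydrogens = 16.
Net charge -1.
Molecular formula: C12H16NO4-

C12H16NO4-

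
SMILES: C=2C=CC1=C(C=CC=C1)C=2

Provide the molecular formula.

C10H8

Heavy atoms from the SMILES: 10 C.
Implicit hydrogens by atom environment:
  8 × C (aromatic): 1 H each → 8
  2 × C (aromatic): no H
  Total hydrogens = 8.
Molecular formula: C10H8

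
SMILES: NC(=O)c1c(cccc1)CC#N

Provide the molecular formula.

C9H8N2O

Heavy atoms from the SMILES: 9 C, 2 N, 1 O.
Implicit hydrogens by atom environment:
  4 × C (aromatic): 1 H each → 4
  2 × C (aromatic): no H
  2 × C: no H
  1 × C: 2 H
  1 × N: 2 H
  1 × N: no H
  1 × O: no H
  Total hydrogens = 8.
Molecular formula: C9H8N2O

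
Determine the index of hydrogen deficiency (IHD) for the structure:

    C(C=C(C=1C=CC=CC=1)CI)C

Molecular formula from the SMILES: C11H13I.
DoU = (2C + 2 + N − H − X)/2 = (2·11 + 2 + 0 − 13 − 1)/2 = 10/2 = 5.
(Structurally: 1 ring(s) + 4 π bond(s) = 5.)

5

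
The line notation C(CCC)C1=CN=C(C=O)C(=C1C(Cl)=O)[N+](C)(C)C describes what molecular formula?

Heavy atoms from the SMILES: 14 C, 1 Cl, 2 N, 2 O.
Implicit hydrogens by atom environment:
  4 × C: 3 H each → 12
  4 × C (aromatic): no H
  3 × C: 2 H each → 6
  2 × O: no H
  1 × C (aromatic): 1 H
  1 × C: 1 H
  1 × C: no H
  1 × Cl: no H
  1 × N (aromatic): no H
  1 × N (charge +1): no H
  Total hydrogens = 20.
Net charge +1.
Molecular formula: C14H20ClN2O2+

C14H20ClN2O2+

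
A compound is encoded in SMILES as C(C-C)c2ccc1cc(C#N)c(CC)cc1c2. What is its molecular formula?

C16H17N

Heavy atoms from the SMILES: 16 C, 1 N.
Implicit hydrogens by atom environment:
  5 × C (aromatic): 1 H each → 5
  5 × C (aromatic): no H
  3 × C: 2 H each → 6
  2 × C: 3 H each → 6
  1 × C: no H
  1 × N: no H
  Total hydrogens = 17.
Molecular formula: C16H17N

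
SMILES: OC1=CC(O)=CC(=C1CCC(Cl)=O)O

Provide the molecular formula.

Heavy atoms from the SMILES: 9 C, 1 Cl, 4 O.
Implicit hydrogens by atom environment:
  4 × C (aromatic): no H
  3 × O: 1 H each → 3
  2 × C: 2 H each → 4
  2 × C (aromatic): 1 H each → 2
  1 × C: no H
  1 × Cl: no H
  1 × O: no H
  Total hydrogens = 9.
Molecular formula: C9H9ClO4

C9H9ClO4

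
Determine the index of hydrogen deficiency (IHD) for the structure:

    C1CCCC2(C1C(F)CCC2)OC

Molecular formula from the SMILES: C11H19FO.
DoU = (2C + 2 + N − H − X)/2 = (2·11 + 2 + 0 − 19 − 1)/2 = 4/2 = 2.
(Structurally: 2 ring(s) + 0 π bond(s) = 2.)

2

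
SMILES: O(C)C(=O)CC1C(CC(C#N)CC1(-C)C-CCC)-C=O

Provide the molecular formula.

Heavy atoms from the SMILES: 16 C, 1 N, 3 O.
Implicit hydrogens by atom environment:
  6 × C: 2 H each → 12
  4 × C: 1 H each → 4
  3 × C: 3 H each → 9
  3 × C: no H
  3 × O: no H
  1 × N: no H
  Total hydrogens = 25.
Molecular formula: C16H25NO3

C16H25NO3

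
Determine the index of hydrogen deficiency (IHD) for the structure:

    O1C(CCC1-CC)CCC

Molecular formula from the SMILES: C9H18O.
DoU = (2C + 2 + N − H − X)/2 = (2·9 + 2 + 0 − 18 − 0)/2 = 2/2 = 1.
(Structurally: 1 ring(s) + 0 π bond(s) = 1.)

1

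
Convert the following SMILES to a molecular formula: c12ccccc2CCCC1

Heavy atoms from the SMILES: 10 C.
Implicit hydrogens by atom environment:
  4 × C: 2 H each → 8
  4 × C (aromatic): 1 H each → 4
  2 × C (aromatic): no H
  Total hydrogens = 12.
Molecular formula: C10H12

C10H12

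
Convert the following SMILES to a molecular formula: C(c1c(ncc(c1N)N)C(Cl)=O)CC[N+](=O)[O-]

Heavy atoms from the SMILES: 9 C, 1 Cl, 4 N, 3 O.
Implicit hydrogens by atom environment:
  4 × C (aromatic): no H
  3 × C: 2 H each → 6
  2 × N: 2 H each → 4
  2 × O: no H
  1 × C (aromatic): 1 H
  1 × C: no H
  1 × Cl: no H
  1 × N (aromatic): no H
  1 × N (charge +1): no H
  1 × O (charge -1): no H
  Total hydrogens = 11.
Molecular formula: C9H11ClN4O3

C9H11ClN4O3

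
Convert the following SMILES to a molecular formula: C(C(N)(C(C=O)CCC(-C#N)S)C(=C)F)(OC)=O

C11H15FN2O3S

Heavy atoms from the SMILES: 11 C, 1 F, 2 N, 3 O, 1 S.
Implicit hydrogens by atom environment:
  4 × C: no H
  3 × C: 2 H each → 6
  3 × C: 1 H each → 3
  3 × O: no H
  1 × C: 3 H
  1 × F: no H
  1 × N: 2 H
  1 × N: no H
  1 × S: 1 H
  Total hydrogens = 15.
Molecular formula: C11H15FN2O3S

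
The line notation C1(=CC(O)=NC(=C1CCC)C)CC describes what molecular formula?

C11H17NO

Heavy atoms from the SMILES: 11 C, 1 N, 1 O.
Implicit hydrogens by atom environment:
  4 × C (aromatic): no H
  3 × C: 3 H each → 9
  3 × C: 2 H each → 6
  1 × C (aromatic): 1 H
  1 × N (aromatic): no H
  1 × O: 1 H
  Total hydrogens = 17.
Molecular formula: C11H17NO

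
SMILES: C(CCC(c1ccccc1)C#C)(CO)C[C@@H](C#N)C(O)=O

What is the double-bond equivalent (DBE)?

9

Molecular formula from the SMILES: C17H19NO3.
DoU = (2C + 2 + N − H − X)/2 = (2·17 + 2 + 1 − 19 − 0)/2 = 18/2 = 9.
(Structurally: 1 ring(s) + 8 π bond(s) = 9.)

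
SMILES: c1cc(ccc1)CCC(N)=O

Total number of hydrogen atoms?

11

Hydrogens are implicit in SMILES; fill each atom to its normal valence:
  5 × C (aromatic): 1 H each → 5
  2 × C: 2 H each → 4
  1 × C (aromatic): no H
  1 × C: no H
  1 × N: 2 H
  1 × O: no H
  Total hydrogens = 11.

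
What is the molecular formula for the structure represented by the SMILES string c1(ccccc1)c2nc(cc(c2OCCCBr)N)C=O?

C15H15BrN2O2

Heavy atoms from the SMILES: 1 Br, 15 C, 2 N, 2 O.
Implicit hydrogens by atom environment:
  6 × C (aromatic): 1 H each → 6
  5 × C (aromatic): no H
  3 × C: 2 H each → 6
  2 × O: no H
  1 × Br: no H
  1 × C: 1 H
  1 × N: 2 H
  1 × N (aromatic): no H
  Total hydrogens = 15.
Molecular formula: C15H15BrN2O2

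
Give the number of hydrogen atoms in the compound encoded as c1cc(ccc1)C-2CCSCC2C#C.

Hydrogens are implicit in SMILES; fill each atom to its normal valence:
  5 × C (aromatic): 1 H each → 5
  3 × C: 2 H each → 6
  3 × C: 1 H each → 3
  1 × C (aromatic): no H
  1 × C: no H
  1 × S: no H
  Total hydrogens = 14.

14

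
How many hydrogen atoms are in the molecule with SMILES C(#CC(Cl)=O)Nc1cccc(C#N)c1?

Hydrogens are implicit in SMILES; fill each atom to its normal valence:
  4 × C (aromatic): 1 H each → 4
  4 × C: no H
  2 × C (aromatic): no H
  1 × Cl: no H
  1 × N: 1 H
  1 × N: no H
  1 × O: no H
  Total hydrogens = 5.

5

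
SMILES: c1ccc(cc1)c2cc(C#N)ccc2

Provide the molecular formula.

C13H9N

Heavy atoms from the SMILES: 13 C, 1 N.
Implicit hydrogens by atom environment:
  9 × C (aromatic): 1 H each → 9
  3 × C (aromatic): no H
  1 × C: no H
  1 × N: no H
  Total hydrogens = 9.
Molecular formula: C13H9N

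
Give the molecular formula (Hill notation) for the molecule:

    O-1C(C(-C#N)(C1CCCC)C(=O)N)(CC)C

C12H20N2O2

Heavy atoms from the SMILES: 12 C, 2 N, 2 O.
Implicit hydrogens by atom environment:
  4 × C: 2 H each → 8
  4 × C: no H
  3 × C: 3 H each → 9
  2 × O: no H
  1 × C: 1 H
  1 × N: 2 H
  1 × N: no H
  Total hydrogens = 20.
Molecular formula: C12H20N2O2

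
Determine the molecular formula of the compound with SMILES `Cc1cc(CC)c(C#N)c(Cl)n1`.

C9H9ClN2

Heavy atoms from the SMILES: 9 C, 1 Cl, 2 N.
Implicit hydrogens by atom environment:
  4 × C (aromatic): no H
  2 × C: 3 H each → 6
  1 × C: 2 H
  1 × C (aromatic): 1 H
  1 × C: no H
  1 × Cl: no H
  1 × N (aromatic): no H
  1 × N: no H
  Total hydrogens = 9.
Molecular formula: C9H9ClN2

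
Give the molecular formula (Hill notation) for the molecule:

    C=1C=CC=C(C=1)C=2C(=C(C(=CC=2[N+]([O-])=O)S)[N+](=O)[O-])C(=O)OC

Heavy atoms from the SMILES: 14 C, 2 N, 6 O, 1 S.
Implicit hydrogens by atom environment:
  6 × C (aromatic): 1 H each → 6
  6 × C (aromatic): no H
  4 × O: no H
  2 × N (charge +1): no H
  2 × O (charge -1): no H
  1 × C: 3 H
  1 × C: no H
  1 × S: 1 H
  Total hydrogens = 10.
Molecular formula: C14H10N2O6S

C14H10N2O6S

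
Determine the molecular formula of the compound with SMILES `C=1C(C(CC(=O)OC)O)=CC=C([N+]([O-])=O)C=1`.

Heavy atoms from the SMILES: 10 C, 1 N, 5 O.
Implicit hydrogens by atom environment:
  4 × C (aromatic): 1 H each → 4
  3 × O: no H
  2 × C (aromatic): no H
  1 × C: 3 H
  1 × C: 2 H
  1 × C: 1 H
  1 × C: no H
  1 × N (charge +1): no H
  1 × O: 1 H
  1 × O (charge -1): no H
  Total hydrogens = 11.
Molecular formula: C10H11NO5

C10H11NO5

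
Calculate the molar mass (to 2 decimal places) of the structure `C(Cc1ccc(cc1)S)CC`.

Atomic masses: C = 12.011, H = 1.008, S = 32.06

166.28

Molecular formula: C10H14S.
M = 10×12.011 + 14×1.008 + 1×32.06 = 166.28 g/mol.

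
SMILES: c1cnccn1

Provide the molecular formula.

C4H4N2

Heavy atoms from the SMILES: 4 C, 2 N.
Implicit hydrogens by atom environment:
  4 × C (aromatic): 1 H each → 4
  2 × N (aromatic): no H
  Total hydrogens = 4.
Molecular formula: C4H4N2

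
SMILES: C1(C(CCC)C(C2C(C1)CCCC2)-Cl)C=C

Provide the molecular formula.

Heavy atoms from the SMILES: 15 C, 1 Cl.
Implicit hydrogens by atom environment:
  8 × C: 2 H each → 16
  6 × C: 1 H each → 6
  1 × C: 3 H
  1 × Cl: no H
  Total hydrogens = 25.
Molecular formula: C15H25Cl

C15H25Cl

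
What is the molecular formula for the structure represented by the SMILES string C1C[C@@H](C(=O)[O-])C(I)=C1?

C6H6IO2-

Heavy atoms from the SMILES: 6 C, 1 I, 2 O.
Implicit hydrogens by atom environment:
  2 × C: 2 H each → 4
  2 × C: 1 H each → 2
  2 × C: no H
  1 × I: no H
  1 × O: no H
  1 × O (charge -1): no H
  Total hydrogens = 6.
Net charge -1.
Molecular formula: C6H6IO2-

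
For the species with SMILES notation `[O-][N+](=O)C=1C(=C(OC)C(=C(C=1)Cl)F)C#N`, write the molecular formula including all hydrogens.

C8H4ClFN2O3

Heavy atoms from the SMILES: 8 C, 1 Cl, 1 F, 2 N, 3 O.
Implicit hydrogens by atom environment:
  5 × C (aromatic): no H
  2 × O: no H
  1 × C: 3 H
  1 × C (aromatic): 1 H
  1 × C: no H
  1 × Cl: no H
  1 × F: no H
  1 × N: no H
  1 × N (charge +1): no H
  1 × O (charge -1): no H
  Total hydrogens = 4.
Molecular formula: C8H4ClFN2O3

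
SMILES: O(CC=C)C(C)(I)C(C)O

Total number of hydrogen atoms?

Hydrogens are implicit in SMILES; fill each atom to its normal valence:
  2 × C: 3 H each → 6
  2 × C: 2 H each → 4
  2 × C: 1 H each → 2
  1 × C: no H
  1 × I: no H
  1 × O: 1 H
  1 × O: no H
  Total hydrogens = 13.

13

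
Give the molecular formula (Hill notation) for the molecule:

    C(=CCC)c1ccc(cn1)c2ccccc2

C15H15N

Heavy atoms from the SMILES: 15 C, 1 N.
Implicit hydrogens by atom environment:
  8 × C (aromatic): 1 H each → 8
  3 × C (aromatic): no H
  2 × C: 1 H each → 2
  1 × C: 3 H
  1 × C: 2 H
  1 × N (aromatic): no H
  Total hydrogens = 15.
Molecular formula: C15H15N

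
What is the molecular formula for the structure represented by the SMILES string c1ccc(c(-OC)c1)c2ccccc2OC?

Heavy atoms from the SMILES: 14 C, 2 O.
Implicit hydrogens by atom environment:
  8 × C (aromatic): 1 H each → 8
  4 × C (aromatic): no H
  2 × C: 3 H each → 6
  2 × O: no H
  Total hydrogens = 14.
Molecular formula: C14H14O2

C14H14O2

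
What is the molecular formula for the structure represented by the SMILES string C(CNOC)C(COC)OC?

Heavy atoms from the SMILES: 7 C, 1 N, 3 O.
Implicit hydrogens by atom environment:
  3 × C: 3 H each → 9
  3 × C: 2 H each → 6
  3 × O: no H
  1 × C: 1 H
  1 × N: 1 H
  Total hydrogens = 17.
Molecular formula: C7H17NO3

C7H17NO3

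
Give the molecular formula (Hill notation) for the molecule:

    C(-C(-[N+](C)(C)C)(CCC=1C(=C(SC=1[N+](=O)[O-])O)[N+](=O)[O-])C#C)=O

Heavy atoms from the SMILES: 13 C, 3 N, 6 O, 1 S.
Implicit hydrogens by atom environment:
  4 × C (aromatic): no H
  3 × C: 3 H each → 9
  3 × N (charge +1): no H
  3 × O: no H
  2 × C: 2 H each → 4
  2 × C: 1 H each → 2
  2 × C: no H
  2 × O (charge -1): no H
  1 × O: 1 H
  1 × S (aromatic): no H
  Total hydrogens = 16.
Net charge +1.
Molecular formula: C13H16N3O6S+

C13H16N3O6S+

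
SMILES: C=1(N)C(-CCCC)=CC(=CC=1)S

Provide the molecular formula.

C10H15NS

Heavy atoms from the SMILES: 10 C, 1 N, 1 S.
Implicit hydrogens by atom environment:
  3 × C: 2 H each → 6
  3 × C (aromatic): 1 H each → 3
  3 × C (aromatic): no H
  1 × C: 3 H
  1 × N: 2 H
  1 × S: 1 H
  Total hydrogens = 15.
Molecular formula: C10H15NS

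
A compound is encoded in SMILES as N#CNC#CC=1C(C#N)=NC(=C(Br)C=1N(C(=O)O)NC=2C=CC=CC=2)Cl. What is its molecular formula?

C16H8BrClN6O2

Heavy atoms from the SMILES: 1 Br, 16 C, 1 Cl, 6 N, 2 O.
Implicit hydrogens by atom environment:
  6 × C (aromatic): no H
  5 × C (aromatic): 1 H each → 5
  5 × C: no H
  3 × N: no H
  2 × N: 1 H each → 2
  1 × Br: no H
  1 × Cl: no H
  1 × N (aromatic): no H
  1 × O: 1 H
  1 × O: no H
  Total hydrogens = 8.
Molecular formula: C16H8BrClN6O2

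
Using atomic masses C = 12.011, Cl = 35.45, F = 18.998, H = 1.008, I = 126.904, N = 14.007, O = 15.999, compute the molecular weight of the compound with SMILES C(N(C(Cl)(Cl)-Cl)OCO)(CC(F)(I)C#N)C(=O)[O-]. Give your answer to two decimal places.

Molecular formula: C7H6Cl3FIN2O4-.
M = 7×12.011 + 3×35.45 + 1×18.998 + 6×1.008 + 1×126.904 + 2×14.007 + 4×15.999 = 434.39 g/mol.

434.39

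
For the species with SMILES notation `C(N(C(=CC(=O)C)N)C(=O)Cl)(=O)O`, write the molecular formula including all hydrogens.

Heavy atoms from the SMILES: 6 C, 1 Cl, 2 N, 4 O.
Implicit hydrogens by atom environment:
  4 × C: no H
  3 × O: no H
  1 × C: 3 H
  1 × C: 1 H
  1 × Cl: no H
  1 × N: 2 H
  1 × N: no H
  1 × O: 1 H
  Total hydrogens = 7.
Molecular formula: C6H7ClN2O4

C6H7ClN2O4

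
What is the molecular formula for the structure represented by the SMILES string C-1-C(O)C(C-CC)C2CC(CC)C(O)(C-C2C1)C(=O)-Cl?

C16H27ClO3

Heavy atoms from the SMILES: 16 C, 1 Cl, 3 O.
Implicit hydrogens by atom environment:
  7 × C: 2 H each → 14
  5 × C: 1 H each → 5
  2 × C: 3 H each → 6
  2 × C: no H
  2 × O: 1 H each → 2
  1 × Cl: no H
  1 × O: no H
  Total hydrogens = 27.
Molecular formula: C16H27ClO3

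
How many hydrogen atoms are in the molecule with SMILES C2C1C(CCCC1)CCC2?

Hydrogens are implicit in SMILES; fill each atom to its normal valence:
  8 × C: 2 H each → 16
  2 × C: 1 H each → 2
  Total hydrogens = 18.

18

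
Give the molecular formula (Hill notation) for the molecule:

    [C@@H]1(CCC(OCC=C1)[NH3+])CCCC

C11H22NO+

Heavy atoms from the SMILES: 11 C, 1 N, 1 O.
Implicit hydrogens by atom environment:
  6 × C: 2 H each → 12
  4 × C: 1 H each → 4
  1 × C: 3 H
  1 × N (charge +1): 3 H
  1 × O: no H
  Total hydrogens = 22.
Net charge +1.
Molecular formula: C11H22NO+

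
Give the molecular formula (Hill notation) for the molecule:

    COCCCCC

C6H14O

Heavy atoms from the SMILES: 6 C, 1 O.
Implicit hydrogens by atom environment:
  4 × C: 2 H each → 8
  2 × C: 3 H each → 6
  1 × O: no H
  Total hydrogens = 14.
Molecular formula: C6H14O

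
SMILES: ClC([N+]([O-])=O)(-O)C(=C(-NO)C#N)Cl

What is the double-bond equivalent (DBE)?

Molecular formula from the SMILES: C4H3Cl2N3O4.
DoU = (2C + 2 + N − H − X)/2 = (2·4 + 2 + 3 − 3 − 2)/2 = 8/2 = 4.
(Structurally: 0 ring(s) + 4 π bond(s) = 4.)

4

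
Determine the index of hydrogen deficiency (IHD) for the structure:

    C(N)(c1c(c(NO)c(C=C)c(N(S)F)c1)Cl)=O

6

Molecular formula from the SMILES: C9H9ClFN3O2S.
DoU = (2C + 2 + N − H − X)/2 = (2·9 + 2 + 3 − 9 − 2)/2 = 12/2 = 6.
(Structurally: 1 ring(s) + 5 π bond(s) = 6.)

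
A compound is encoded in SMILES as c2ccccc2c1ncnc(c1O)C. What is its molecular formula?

Heavy atoms from the SMILES: 11 C, 2 N, 1 O.
Implicit hydrogens by atom environment:
  6 × C (aromatic): 1 H each → 6
  4 × C (aromatic): no H
  2 × N (aromatic): no H
  1 × C: 3 H
  1 × O: 1 H
  Total hydrogens = 10.
Molecular formula: C11H10N2O

C11H10N2O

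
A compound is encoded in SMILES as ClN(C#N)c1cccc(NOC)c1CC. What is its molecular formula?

Heavy atoms from the SMILES: 10 C, 1 Cl, 3 N, 1 O.
Implicit hydrogens by atom environment:
  3 × C (aromatic): 1 H each → 3
  3 × C (aromatic): no H
  2 × C: 3 H each → 6
  2 × N: no H
  1 × C: 2 H
  1 × C: no H
  1 × Cl: no H
  1 × N: 1 H
  1 × O: no H
  Total hydrogens = 12.
Molecular formula: C10H12ClN3O

C10H12ClN3O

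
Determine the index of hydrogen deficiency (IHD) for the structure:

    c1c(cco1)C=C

4

Molecular formula from the SMILES: C6H6O.
DoU = (2C + 2 + N − H − X)/2 = (2·6 + 2 + 0 − 6 − 0)/2 = 8/2 = 4.
(Structurally: 1 ring(s) + 3 π bond(s) = 4.)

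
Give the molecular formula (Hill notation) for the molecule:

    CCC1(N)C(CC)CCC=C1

Heavy atoms from the SMILES: 10 C, 1 N.
Implicit hydrogens by atom environment:
  4 × C: 2 H each → 8
  3 × C: 1 H each → 3
  2 × C: 3 H each → 6
  1 × C: no H
  1 × N: 2 H
  Total hydrogens = 19.
Molecular formula: C10H19N

C10H19N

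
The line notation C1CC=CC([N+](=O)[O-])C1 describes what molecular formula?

C6H9NO2

Heavy atoms from the SMILES: 6 C, 1 N, 2 O.
Implicit hydrogens by atom environment:
  3 × C: 2 H each → 6
  3 × C: 1 H each → 3
  1 × N (charge +1): no H
  1 × O: no H
  1 × O (charge -1): no H
  Total hydrogens = 9.
Molecular formula: C6H9NO2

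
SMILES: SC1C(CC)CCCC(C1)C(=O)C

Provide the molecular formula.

C11H20OS

Heavy atoms from the SMILES: 11 C, 1 O, 1 S.
Implicit hydrogens by atom environment:
  5 × C: 2 H each → 10
  3 × C: 1 H each → 3
  2 × C: 3 H each → 6
  1 × C: no H
  1 × O: no H
  1 × S: 1 H
  Total hydrogens = 20.
Molecular formula: C11H20OS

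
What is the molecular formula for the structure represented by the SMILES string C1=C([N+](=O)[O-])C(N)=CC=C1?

Heavy atoms from the SMILES: 6 C, 2 N, 2 O.
Implicit hydrogens by atom environment:
  4 × C (aromatic): 1 H each → 4
  2 × C (aromatic): no H
  1 × N: 2 H
  1 × N (charge +1): no H
  1 × O: no H
  1 × O (charge -1): no H
  Total hydrogens = 6.
Molecular formula: C6H6N2O2

C6H6N2O2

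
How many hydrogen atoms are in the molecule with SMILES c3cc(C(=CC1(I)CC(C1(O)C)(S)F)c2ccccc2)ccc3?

18

Hydrogens are implicit in SMILES; fill each atom to its normal valence:
  10 × C (aromatic): 1 H each → 10
  4 × C: no H
  2 × C (aromatic): no H
  1 × C: 3 H
  1 × C: 2 H
  1 × C: 1 H
  1 × F: no H
  1 × I: no H
  1 × O: 1 H
  1 × S: 1 H
  Total hydrogens = 18.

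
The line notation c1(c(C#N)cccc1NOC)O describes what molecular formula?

Heavy atoms from the SMILES: 8 C, 2 N, 2 O.
Implicit hydrogens by atom environment:
  3 × C (aromatic): 1 H each → 3
  3 × C (aromatic): no H
  1 × C: 3 H
  1 × C: no H
  1 × N: 1 H
  1 × N: no H
  1 × O: 1 H
  1 × O: no H
  Total hydrogens = 8.
Molecular formula: C8H8N2O2

C8H8N2O2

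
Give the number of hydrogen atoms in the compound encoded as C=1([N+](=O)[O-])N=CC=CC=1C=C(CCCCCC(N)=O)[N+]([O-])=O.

Hydrogens are implicit in SMILES; fill each atom to its normal valence:
  5 × C: 2 H each → 10
  3 × C (aromatic): 1 H each → 3
  3 × O: no H
  2 × C (aromatic): no H
  2 × C: no H
  2 × N (charge +1): no H
  2 × O (charge -1): no H
  1 × C: 1 H
  1 × N: 2 H
  1 × N (aromatic): no H
  Total hydrogens = 16.

16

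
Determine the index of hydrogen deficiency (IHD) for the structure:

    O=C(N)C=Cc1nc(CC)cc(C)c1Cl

Molecular formula from the SMILES: C11H13ClN2O.
DoU = (2C + 2 + N − H − X)/2 = (2·11 + 2 + 2 − 13 − 1)/2 = 12/2 = 6.
(Structurally: 1 ring(s) + 5 π bond(s) = 6.)

6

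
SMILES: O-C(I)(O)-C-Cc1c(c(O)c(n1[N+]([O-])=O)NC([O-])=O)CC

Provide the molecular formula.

Heavy atoms from the SMILES: 10 C, 1 I, 3 N, 7 O.
Implicit hydrogens by atom environment:
  4 × C (aromatic): no H
  3 × C: 2 H each → 6
  3 × O: 1 H each → 3
  2 × C: no H
  2 × O: no H
  2 × O (charge -1): no H
  1 × C: 3 H
  1 × I: no H
  1 × N: 1 H
  1 × N (aromatic): no H
  1 × N (charge +1): no H
  Total hydrogens = 13.
Net charge -1.
Molecular formula: C10H13IN3O7-

C10H13IN3O7-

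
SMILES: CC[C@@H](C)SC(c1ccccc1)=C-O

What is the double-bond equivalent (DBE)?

Molecular formula from the SMILES: C12H16OS.
DoU = (2C + 2 + N − H − X)/2 = (2·12 + 2 + 0 − 16 − 0)/2 = 10/2 = 5.
(Structurally: 1 ring(s) + 4 π bond(s) = 5.)

5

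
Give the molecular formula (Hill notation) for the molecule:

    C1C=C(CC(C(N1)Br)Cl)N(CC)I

Heavy atoms from the SMILES: 1 Br, 8 C, 1 Cl, 1 I, 2 N.
Implicit hydrogens by atom environment:
  3 × C: 2 H each → 6
  3 × C: 1 H each → 3
  1 × Br: no H
  1 × C: 3 H
  1 × C: no H
  1 × Cl: no H
  1 × I: no H
  1 × N: 1 H
  1 × N: no H
  Total hydrogens = 13.
Molecular formula: C8H13BrClIN2

C8H13BrClIN2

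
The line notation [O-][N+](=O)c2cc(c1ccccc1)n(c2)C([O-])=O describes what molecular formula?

C11H7N2O4-

Heavy atoms from the SMILES: 11 C, 2 N, 4 O.
Implicit hydrogens by atom environment:
  7 × C (aromatic): 1 H each → 7
  3 × C (aromatic): no H
  2 × O: no H
  2 × O (charge -1): no H
  1 × C: no H
  1 × N (aromatic): no H
  1 × N (charge +1): no H
  Total hydrogens = 7.
Net charge -1.
Molecular formula: C11H7N2O4-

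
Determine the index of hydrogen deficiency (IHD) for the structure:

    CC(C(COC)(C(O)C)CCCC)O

0

Molecular formula from the SMILES: C11H24O3.
DoU = (2C + 2 + N − H − X)/2 = (2·11 + 2 + 0 − 24 − 0)/2 = 0/2 = 0.
(Structurally: 0 ring(s) + 0 π bond(s) = 0.)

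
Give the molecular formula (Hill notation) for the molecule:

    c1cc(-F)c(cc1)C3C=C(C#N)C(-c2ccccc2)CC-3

C19H16FN

Heavy atoms from the SMILES: 19 C, 1 F, 1 N.
Implicit hydrogens by atom environment:
  9 × C (aromatic): 1 H each → 9
  3 × C: 1 H each → 3
  3 × C (aromatic): no H
  2 × C: 2 H each → 4
  2 × C: no H
  1 × F: no H
  1 × N: no H
  Total hydrogens = 16.
Molecular formula: C19H16FN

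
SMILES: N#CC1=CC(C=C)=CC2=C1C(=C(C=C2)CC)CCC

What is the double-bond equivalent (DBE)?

Molecular formula from the SMILES: C18H19N.
DoU = (2C + 2 + N − H − X)/2 = (2·18 + 2 + 1 − 19 − 0)/2 = 20/2 = 10.
(Structurally: 2 ring(s) + 8 π bond(s) = 10.)

10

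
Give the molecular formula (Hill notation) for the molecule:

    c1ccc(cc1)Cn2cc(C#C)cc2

Heavy atoms from the SMILES: 13 C, 1 N.
Implicit hydrogens by atom environment:
  8 × C (aromatic): 1 H each → 8
  2 × C (aromatic): no H
  1 × C: 2 H
  1 × C: 1 H
  1 × C: no H
  1 × N (aromatic): no H
  Total hydrogens = 11.
Molecular formula: C13H11N

C13H11N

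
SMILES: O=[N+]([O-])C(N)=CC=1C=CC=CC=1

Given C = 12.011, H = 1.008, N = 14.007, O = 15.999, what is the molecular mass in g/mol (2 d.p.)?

Molecular formula: C8H8N2O2.
M = 8×12.011 + 8×1.008 + 2×14.007 + 2×15.999 = 164.16 g/mol.

164.16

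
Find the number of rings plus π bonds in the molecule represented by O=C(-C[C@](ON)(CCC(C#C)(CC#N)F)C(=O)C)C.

6

Molecular formula from the SMILES: C13H17FN2O3.
DoU = (2C + 2 + N − H − X)/2 = (2·13 + 2 + 2 − 17 − 1)/2 = 12/2 = 6.
(Structurally: 0 ring(s) + 6 π bond(s) = 6.)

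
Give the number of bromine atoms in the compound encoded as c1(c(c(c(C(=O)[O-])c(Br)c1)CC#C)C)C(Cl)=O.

The symbol for bromine appears 1 time in the SMILES.

1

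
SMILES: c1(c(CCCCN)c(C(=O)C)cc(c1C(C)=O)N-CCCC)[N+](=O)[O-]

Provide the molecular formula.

Heavy atoms from the SMILES: 18 C, 3 N, 4 O.
Implicit hydrogens by atom environment:
  7 × C: 2 H each → 14
  5 × C (aromatic): no H
  3 × C: 3 H each → 9
  3 × O: no H
  2 × C: no H
  1 × C (aromatic): 1 H
  1 × N: 2 H
  1 × N: 1 H
  1 × N (charge +1): no H
  1 × O (charge -1): no H
  Total hydrogens = 27.
Molecular formula: C18H27N3O4

C18H27N3O4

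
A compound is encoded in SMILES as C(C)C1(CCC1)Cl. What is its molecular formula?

Heavy atoms from the SMILES: 6 C, 1 Cl.
Implicit hydrogens by atom environment:
  4 × C: 2 H each → 8
  1 × C: 3 H
  1 × C: no H
  1 × Cl: no H
  Total hydrogens = 11.
Molecular formula: C6H11Cl

C6H11Cl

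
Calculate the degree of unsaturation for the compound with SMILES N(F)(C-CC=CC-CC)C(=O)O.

2

Molecular formula from the SMILES: C8H14FNO2.
DoU = (2C + 2 + N − H − X)/2 = (2·8 + 2 + 1 − 14 − 1)/2 = 4/2 = 2.
(Structurally: 0 ring(s) + 2 π bond(s) = 2.)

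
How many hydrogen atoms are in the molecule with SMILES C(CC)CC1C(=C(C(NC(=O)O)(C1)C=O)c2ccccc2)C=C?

23

Hydrogens are implicit in SMILES; fill each atom to its normal valence:
  5 × C: 2 H each → 10
  5 × C (aromatic): 1 H each → 5
  4 × C: no H
  3 × C: 1 H each → 3
  2 × O: no H
  1 × C: 3 H
  1 × C (aromatic): no H
  1 × N: 1 H
  1 × O: 1 H
  Total hydrogens = 23.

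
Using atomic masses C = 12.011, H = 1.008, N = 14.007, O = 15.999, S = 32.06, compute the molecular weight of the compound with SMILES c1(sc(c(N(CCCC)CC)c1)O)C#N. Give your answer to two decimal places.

224.32

Molecular formula: C11H16N2OS.
M = 11×12.011 + 16×1.008 + 2×14.007 + 1×15.999 + 1×32.06 = 224.32 g/mol.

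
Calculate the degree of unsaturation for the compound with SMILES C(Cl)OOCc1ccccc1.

4

Molecular formula from the SMILES: C8H9ClO2.
DoU = (2C + 2 + N − H − X)/2 = (2·8 + 2 + 0 − 9 − 1)/2 = 8/2 = 4.
(Structurally: 1 ring(s) + 3 π bond(s) = 4.)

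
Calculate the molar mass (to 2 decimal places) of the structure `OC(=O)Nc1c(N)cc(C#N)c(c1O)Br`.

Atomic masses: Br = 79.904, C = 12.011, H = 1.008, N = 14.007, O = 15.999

272.06

Molecular formula: C8H6BrN3O3.
M = 1×79.904 + 8×12.011 + 6×1.008 + 3×14.007 + 3×15.999 = 272.06 g/mol.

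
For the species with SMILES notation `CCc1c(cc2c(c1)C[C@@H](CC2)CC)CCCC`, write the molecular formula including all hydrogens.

Heavy atoms from the SMILES: 18 C.
Implicit hydrogens by atom environment:
  8 × C: 2 H each → 16
  4 × C (aromatic): no H
  3 × C: 3 H each → 9
  2 × C (aromatic): 1 H each → 2
  1 × C: 1 H
  Total hydrogens = 28.
Molecular formula: C18H28

C18H28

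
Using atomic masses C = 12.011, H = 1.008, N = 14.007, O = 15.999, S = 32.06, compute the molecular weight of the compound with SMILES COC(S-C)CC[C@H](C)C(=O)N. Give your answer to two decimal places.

191.29

Molecular formula: C8H17NO2S.
M = 8×12.011 + 17×1.008 + 1×14.007 + 2×15.999 + 1×32.06 = 191.29 g/mol.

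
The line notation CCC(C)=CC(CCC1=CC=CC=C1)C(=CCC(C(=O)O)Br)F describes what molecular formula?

C19H24BrFO2

Heavy atoms from the SMILES: 1 Br, 19 C, 1 F, 2 O.
Implicit hydrogens by atom environment:
  5 × C (aromatic): 1 H each → 5
  4 × C: 2 H each → 8
  4 × C: 1 H each → 4
  3 × C: no H
  2 × C: 3 H each → 6
  1 × Br: no H
  1 × C (aromatic): no H
  1 × F: no H
  1 × O: 1 H
  1 × O: no H
  Total hydrogens = 24.
Molecular formula: C19H24BrFO2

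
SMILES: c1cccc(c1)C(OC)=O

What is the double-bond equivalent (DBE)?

5

Molecular formula from the SMILES: C8H8O2.
DoU = (2C + 2 + N − H − X)/2 = (2·8 + 2 + 0 − 8 − 0)/2 = 10/2 = 5.
(Structurally: 1 ring(s) + 4 π bond(s) = 5.)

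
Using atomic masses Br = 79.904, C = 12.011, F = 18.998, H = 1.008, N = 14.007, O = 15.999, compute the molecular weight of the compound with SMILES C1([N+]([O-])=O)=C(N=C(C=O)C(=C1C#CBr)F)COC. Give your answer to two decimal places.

317.07

Molecular formula: C10H6BrFN2O4.
M = 1×79.904 + 10×12.011 + 1×18.998 + 6×1.008 + 2×14.007 + 4×15.999 = 317.07 g/mol.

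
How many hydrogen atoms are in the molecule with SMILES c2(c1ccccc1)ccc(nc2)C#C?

Hydrogens are implicit in SMILES; fill each atom to its normal valence:
  8 × C (aromatic): 1 H each → 8
  3 × C (aromatic): no H
  1 × C: 1 H
  1 × C: no H
  1 × N (aromatic): no H
  Total hydrogens = 9.

9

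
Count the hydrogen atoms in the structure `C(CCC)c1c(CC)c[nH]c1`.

17

Hydrogens are implicit in SMILES; fill each atom to its normal valence:
  4 × C: 2 H each → 8
  2 × C: 3 H each → 6
  2 × C (aromatic): 1 H each → 2
  2 × C (aromatic): no H
  1 × N (aromatic): 1 H
  Total hydrogens = 17.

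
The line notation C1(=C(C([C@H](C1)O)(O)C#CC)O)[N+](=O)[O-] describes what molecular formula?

C8H9NO5

Heavy atoms from the SMILES: 8 C, 1 N, 5 O.
Implicit hydrogens by atom environment:
  5 × C: no H
  3 × O: 1 H each → 3
  1 × C: 3 H
  1 × C: 2 H
  1 × C: 1 H
  1 × N (charge +1): no H
  1 × O: no H
  1 × O (charge -1): no H
  Total hydrogens = 9.
Molecular formula: C8H9NO5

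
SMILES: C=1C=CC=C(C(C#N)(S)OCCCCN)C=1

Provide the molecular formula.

C12H16N2OS

Heavy atoms from the SMILES: 12 C, 2 N, 1 O, 1 S.
Implicit hydrogens by atom environment:
  5 × C (aromatic): 1 H each → 5
  4 × C: 2 H each → 8
  2 × C: no H
  1 × C (aromatic): no H
  1 × N: 2 H
  1 × N: no H
  1 × O: no H
  1 × S: 1 H
  Total hydrogens = 16.
Molecular formula: C12H16N2OS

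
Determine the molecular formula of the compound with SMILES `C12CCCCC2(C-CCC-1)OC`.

C11H20O

Heavy atoms from the SMILES: 11 C, 1 O.
Implicit hydrogens by atom environment:
  8 × C: 2 H each → 16
  1 × C: 3 H
  1 × C: 1 H
  1 × C: no H
  1 × O: no H
  Total hydrogens = 20.
Molecular formula: C11H20O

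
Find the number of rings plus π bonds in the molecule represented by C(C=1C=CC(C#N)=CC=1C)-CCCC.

6

Molecular formula from the SMILES: C13H17N.
DoU = (2C + 2 + N − H − X)/2 = (2·13 + 2 + 1 − 17 − 0)/2 = 12/2 = 6.
(Structurally: 1 ring(s) + 5 π bond(s) = 6.)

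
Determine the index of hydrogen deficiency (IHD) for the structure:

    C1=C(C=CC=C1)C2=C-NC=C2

7

Molecular formula from the SMILES: C10H9N.
DoU = (2C + 2 + N − H − X)/2 = (2·10 + 2 + 1 − 9 − 0)/2 = 14/2 = 7.
(Structurally: 2 ring(s) + 5 π bond(s) = 7.)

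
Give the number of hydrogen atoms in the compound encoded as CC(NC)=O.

7

Hydrogens are implicit in SMILES; fill each atom to its normal valence:
  2 × C: 3 H each → 6
  1 × C: no H
  1 × N: 1 H
  1 × O: no H
  Total hydrogens = 7.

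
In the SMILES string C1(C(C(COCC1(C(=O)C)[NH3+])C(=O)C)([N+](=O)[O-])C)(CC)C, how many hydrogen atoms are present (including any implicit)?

25

Hydrogens are implicit in SMILES; fill each atom to its normal valence:
  5 × C: 3 H each → 15
  5 × C: no H
  4 × O: no H
  3 × C: 2 H each → 6
  1 × C: 1 H
  1 × N (charge +1): 3 H
  1 × N (charge +1): no H
  1 × O (charge -1): no H
  Total hydrogens = 25.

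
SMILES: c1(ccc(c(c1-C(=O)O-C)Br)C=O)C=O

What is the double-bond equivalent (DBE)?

Molecular formula from the SMILES: C10H7BrO4.
DoU = (2C + 2 + N − H − X)/2 = (2·10 + 2 + 0 − 7 − 1)/2 = 14/2 = 7.
(Structurally: 1 ring(s) + 6 π bond(s) = 7.)

7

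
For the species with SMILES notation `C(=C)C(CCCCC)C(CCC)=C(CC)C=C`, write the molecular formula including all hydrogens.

C17H30

Heavy atoms from the SMILES: 17 C.
Implicit hydrogens by atom environment:
  9 × C: 2 H each → 18
  3 × C: 3 H each → 9
  3 × C: 1 H each → 3
  2 × C: no H
  Total hydrogens = 30.
Molecular formula: C17H30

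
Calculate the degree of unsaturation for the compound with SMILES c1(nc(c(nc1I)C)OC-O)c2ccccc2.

Molecular formula from the SMILES: C12H11IN2O2.
DoU = (2C + 2 + N − H − X)/2 = (2·12 + 2 + 2 − 11 − 1)/2 = 16/2 = 8.
(Structurally: 2 ring(s) + 6 π bond(s) = 8.)

8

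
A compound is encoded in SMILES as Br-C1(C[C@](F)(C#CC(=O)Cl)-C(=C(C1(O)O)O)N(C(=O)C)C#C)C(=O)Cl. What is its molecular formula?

C14H9BrCl2FNO6

Heavy atoms from the SMILES: 1 Br, 14 C, 2 Cl, 1 F, 1 N, 6 O.
Implicit hydrogens by atom environment:
  11 × C: no H
  3 × O: 1 H each → 3
  3 × O: no H
  2 × Cl: no H
  1 × Br: no H
  1 × C: 3 H
  1 × C: 2 H
  1 × C: 1 H
  1 × F: no H
  1 × N: no H
  Total hydrogens = 9.
Molecular formula: C14H9BrCl2FNO6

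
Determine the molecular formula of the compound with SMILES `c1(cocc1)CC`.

Heavy atoms from the SMILES: 6 C, 1 O.
Implicit hydrogens by atom environment:
  3 × C (aromatic): 1 H each → 3
  1 × C: 3 H
  1 × C: 2 H
  1 × C (aromatic): no H
  1 × O (aromatic): no H
  Total hydrogens = 8.
Molecular formula: C6H8O

C6H8O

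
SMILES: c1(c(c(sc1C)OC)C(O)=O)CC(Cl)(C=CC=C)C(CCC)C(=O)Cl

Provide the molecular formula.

C18H22Cl2O4S

Heavy atoms from the SMILES: 18 C, 2 Cl, 4 O, 1 S.
Implicit hydrogens by atom environment:
  4 × C: 2 H each → 8
  4 × C: 1 H each → 4
  4 × C (aromatic): no H
  3 × C: 3 H each → 9
  3 × C: no H
  3 × O: no H
  2 × Cl: no H
  1 × O: 1 H
  1 × S (aromatic): no H
  Total hydrogens = 22.
Molecular formula: C18H22Cl2O4S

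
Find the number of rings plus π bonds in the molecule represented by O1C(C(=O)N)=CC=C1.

Molecular formula from the SMILES: C5H5NO2.
DoU = (2C + 2 + N − H − X)/2 = (2·5 + 2 + 1 − 5 − 0)/2 = 8/2 = 4.
(Structurally: 1 ring(s) + 3 π bond(s) = 4.)

4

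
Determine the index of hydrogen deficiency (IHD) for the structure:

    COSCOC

0

Molecular formula from the SMILES: C3H8O2S.
DoU = (2C + 2 + N − H − X)/2 = (2·3 + 2 + 0 − 8 − 0)/2 = 0/2 = 0.
(Structurally: 0 ring(s) + 0 π bond(s) = 0.)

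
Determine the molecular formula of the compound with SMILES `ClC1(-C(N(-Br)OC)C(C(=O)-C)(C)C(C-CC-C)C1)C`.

C14H25BrClNO2

Heavy atoms from the SMILES: 1 Br, 14 C, 1 Cl, 1 N, 2 O.
Implicit hydrogens by atom environment:
  5 × C: 3 H each → 15
  4 × C: 2 H each → 8
  3 × C: no H
  2 × C: 1 H each → 2
  2 × O: no H
  1 × Br: no H
  1 × Cl: no H
  1 × N: no H
  Total hydrogens = 25.
Molecular formula: C14H25BrClNO2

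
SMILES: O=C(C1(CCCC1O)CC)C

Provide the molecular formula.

C9H16O2

Heavy atoms from the SMILES: 9 C, 2 O.
Implicit hydrogens by atom environment:
  4 × C: 2 H each → 8
  2 × C: 3 H each → 6
  2 × C: no H
  1 × C: 1 H
  1 × O: 1 H
  1 × O: no H
  Total hydrogens = 16.
Molecular formula: C9H16O2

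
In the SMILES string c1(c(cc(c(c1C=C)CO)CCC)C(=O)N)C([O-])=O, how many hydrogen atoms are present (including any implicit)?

16

Hydrogens are implicit in SMILES; fill each atom to its normal valence:
  5 × C (aromatic): no H
  4 × C: 2 H each → 8
  2 × C: no H
  2 × O: no H
  1 × C: 3 H
  1 × C (aromatic): 1 H
  1 × C: 1 H
  1 × N: 2 H
  1 × O: 1 H
  1 × O (charge -1): no H
  Total hydrogens = 16.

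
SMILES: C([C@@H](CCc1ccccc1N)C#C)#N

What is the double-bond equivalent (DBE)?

Molecular formula from the SMILES: C12H12N2.
DoU = (2C + 2 + N − H − X)/2 = (2·12 + 2 + 2 − 12 − 0)/2 = 16/2 = 8.
(Structurally: 1 ring(s) + 7 π bond(s) = 8.)

8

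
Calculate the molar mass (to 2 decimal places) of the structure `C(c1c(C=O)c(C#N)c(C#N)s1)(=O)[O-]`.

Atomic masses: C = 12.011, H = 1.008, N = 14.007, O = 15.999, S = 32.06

205.17

Molecular formula: C8HN2O3S-.
M = 8×12.011 + 1×1.008 + 2×14.007 + 3×15.999 + 1×32.06 = 205.17 g/mol.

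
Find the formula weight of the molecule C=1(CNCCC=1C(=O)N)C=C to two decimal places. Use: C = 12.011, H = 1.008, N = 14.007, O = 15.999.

152.20

Molecular formula: C8H12N2O.
M = 8×12.011 + 12×1.008 + 2×14.007 + 1×15.999 = 152.20 g/mol.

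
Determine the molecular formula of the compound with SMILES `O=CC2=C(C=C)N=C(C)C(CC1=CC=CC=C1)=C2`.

C16H15NO

Heavy atoms from the SMILES: 16 C, 1 N, 1 O.
Implicit hydrogens by atom environment:
  6 × C (aromatic): 1 H each → 6
  5 × C (aromatic): no H
  2 × C: 2 H each → 4
  2 × C: 1 H each → 2
  1 × C: 3 H
  1 × N (aromatic): no H
  1 × O: no H
  Total hydrogens = 15.
Molecular formula: C16H15NO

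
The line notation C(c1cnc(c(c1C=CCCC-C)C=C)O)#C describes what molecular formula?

Heavy atoms from the SMILES: 15 C, 1 N, 1 O.
Implicit hydrogens by atom environment:
  4 × C: 2 H each → 8
  4 × C: 1 H each → 4
  4 × C (aromatic): no H
  1 × C: 3 H
  1 × C (aromatic): 1 H
  1 × C: no H
  1 × N (aromatic): no H
  1 × O: 1 H
  Total hydrogens = 17.
Molecular formula: C15H17NO

C15H17NO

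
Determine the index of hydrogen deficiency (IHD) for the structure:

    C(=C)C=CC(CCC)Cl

2

Molecular formula from the SMILES: C8H13Cl.
DoU = (2C + 2 + N − H − X)/2 = (2·8 + 2 + 0 − 13 − 1)/2 = 4/2 = 2.
(Structurally: 0 ring(s) + 2 π bond(s) = 2.)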